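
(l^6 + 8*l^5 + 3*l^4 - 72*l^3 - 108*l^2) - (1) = l^6 + 8*l^5 + 3*l^4 - 72*l^3 - 108*l^2 - 1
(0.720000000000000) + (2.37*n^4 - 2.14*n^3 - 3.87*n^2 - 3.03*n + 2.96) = 2.37*n^4 - 2.14*n^3 - 3.87*n^2 - 3.03*n + 3.68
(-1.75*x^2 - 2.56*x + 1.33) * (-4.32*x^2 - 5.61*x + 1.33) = 7.56*x^4 + 20.8767*x^3 + 6.2885*x^2 - 10.8661*x + 1.7689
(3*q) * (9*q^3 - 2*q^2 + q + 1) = 27*q^4 - 6*q^3 + 3*q^2 + 3*q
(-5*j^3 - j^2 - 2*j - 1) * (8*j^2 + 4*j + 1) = -40*j^5 - 28*j^4 - 25*j^3 - 17*j^2 - 6*j - 1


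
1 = 1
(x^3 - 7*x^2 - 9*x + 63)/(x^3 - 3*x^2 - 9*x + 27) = (x - 7)/(x - 3)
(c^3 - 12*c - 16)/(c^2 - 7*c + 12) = (c^2 + 4*c + 4)/(c - 3)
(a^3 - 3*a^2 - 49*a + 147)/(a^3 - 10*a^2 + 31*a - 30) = (a^2 - 49)/(a^2 - 7*a + 10)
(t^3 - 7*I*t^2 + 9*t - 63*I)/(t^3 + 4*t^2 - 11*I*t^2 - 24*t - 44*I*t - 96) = (t^2 - 4*I*t + 21)/(t^2 + t*(4 - 8*I) - 32*I)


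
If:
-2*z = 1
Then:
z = -1/2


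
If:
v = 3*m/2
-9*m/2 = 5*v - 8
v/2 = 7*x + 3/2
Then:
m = 2/3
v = 1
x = -1/7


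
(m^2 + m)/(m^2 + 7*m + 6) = m/(m + 6)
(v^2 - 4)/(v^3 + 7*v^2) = (v^2 - 4)/(v^2*(v + 7))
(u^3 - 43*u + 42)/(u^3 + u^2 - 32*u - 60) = (u^2 + 6*u - 7)/(u^2 + 7*u + 10)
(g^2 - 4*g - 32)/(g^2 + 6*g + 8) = (g - 8)/(g + 2)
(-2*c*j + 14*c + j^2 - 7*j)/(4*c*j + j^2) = (-2*c*j + 14*c + j^2 - 7*j)/(j*(4*c + j))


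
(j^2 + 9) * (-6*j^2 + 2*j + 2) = -6*j^4 + 2*j^3 - 52*j^2 + 18*j + 18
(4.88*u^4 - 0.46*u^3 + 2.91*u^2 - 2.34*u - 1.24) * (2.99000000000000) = 14.5912*u^4 - 1.3754*u^3 + 8.7009*u^2 - 6.9966*u - 3.7076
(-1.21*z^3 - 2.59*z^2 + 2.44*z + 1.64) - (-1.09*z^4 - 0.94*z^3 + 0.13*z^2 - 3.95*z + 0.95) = 1.09*z^4 - 0.27*z^3 - 2.72*z^2 + 6.39*z + 0.69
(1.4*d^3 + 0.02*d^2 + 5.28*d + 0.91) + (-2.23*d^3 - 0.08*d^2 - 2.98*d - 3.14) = -0.83*d^3 - 0.06*d^2 + 2.3*d - 2.23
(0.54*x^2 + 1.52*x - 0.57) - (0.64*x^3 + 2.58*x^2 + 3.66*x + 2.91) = -0.64*x^3 - 2.04*x^2 - 2.14*x - 3.48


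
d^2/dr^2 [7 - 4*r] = 0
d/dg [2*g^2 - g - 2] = 4*g - 1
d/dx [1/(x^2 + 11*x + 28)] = (-2*x - 11)/(x^2 + 11*x + 28)^2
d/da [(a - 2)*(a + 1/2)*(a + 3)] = 3*a^2 + 3*a - 11/2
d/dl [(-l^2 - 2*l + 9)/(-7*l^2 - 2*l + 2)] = 2*(-6*l^2 + 61*l + 7)/(49*l^4 + 28*l^3 - 24*l^2 - 8*l + 4)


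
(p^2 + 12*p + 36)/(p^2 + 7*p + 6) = (p + 6)/(p + 1)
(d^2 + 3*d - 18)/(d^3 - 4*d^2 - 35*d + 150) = (d - 3)/(d^2 - 10*d + 25)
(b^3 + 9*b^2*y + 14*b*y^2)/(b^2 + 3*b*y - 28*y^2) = b*(-b - 2*y)/(-b + 4*y)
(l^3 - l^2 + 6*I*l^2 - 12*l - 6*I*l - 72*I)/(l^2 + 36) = (l^2 - l - 12)/(l - 6*I)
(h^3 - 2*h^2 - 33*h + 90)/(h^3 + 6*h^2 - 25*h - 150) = (h - 3)/(h + 5)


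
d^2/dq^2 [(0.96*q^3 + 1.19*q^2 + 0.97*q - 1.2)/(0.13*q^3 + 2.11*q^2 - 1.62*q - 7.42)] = (5.55111512312578e-17*q^7 - 0.486434000000001*q^6 + 1.311414*q^5 + 13.968942*q^4 + 63.083382*q^3 + 161.711916*q^2 + 425.909868*q + 63.841216)/(0.002197*q^9 + 0.106977*q^8 + 1.654185*q^7 + 6.351541*q^6 - 32.825526*q^5 - 73.115382*q^4 + 169.398732*q^3 + 290.087868*q^2 - 267.574104*q - 408.518488)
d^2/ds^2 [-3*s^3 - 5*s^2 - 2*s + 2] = -18*s - 10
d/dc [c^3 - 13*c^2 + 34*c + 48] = 3*c^2 - 26*c + 34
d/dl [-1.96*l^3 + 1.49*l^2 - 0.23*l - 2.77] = -5.88*l^2 + 2.98*l - 0.23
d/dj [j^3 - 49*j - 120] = 3*j^2 - 49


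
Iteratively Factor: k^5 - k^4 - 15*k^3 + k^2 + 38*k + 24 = (k + 1)*(k^4 - 2*k^3 - 13*k^2 + 14*k + 24) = (k - 4)*(k + 1)*(k^3 + 2*k^2 - 5*k - 6) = (k - 4)*(k - 2)*(k + 1)*(k^2 + 4*k + 3) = (k - 4)*(k - 2)*(k + 1)*(k + 3)*(k + 1)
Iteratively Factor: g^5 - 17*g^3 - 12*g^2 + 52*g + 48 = (g - 2)*(g^4 + 2*g^3 - 13*g^2 - 38*g - 24) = (g - 2)*(g + 2)*(g^3 - 13*g - 12) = (g - 2)*(g + 2)*(g + 3)*(g^2 - 3*g - 4) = (g - 2)*(g + 1)*(g + 2)*(g + 3)*(g - 4)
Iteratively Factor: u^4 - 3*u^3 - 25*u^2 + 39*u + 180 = (u - 5)*(u^3 + 2*u^2 - 15*u - 36) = (u - 5)*(u + 3)*(u^2 - u - 12) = (u - 5)*(u + 3)^2*(u - 4)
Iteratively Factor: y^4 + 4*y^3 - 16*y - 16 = (y + 2)*(y^3 + 2*y^2 - 4*y - 8) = (y - 2)*(y + 2)*(y^2 + 4*y + 4) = (y - 2)*(y + 2)^2*(y + 2)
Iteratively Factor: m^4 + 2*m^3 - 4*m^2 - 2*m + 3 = (m + 1)*(m^3 + m^2 - 5*m + 3) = (m + 1)*(m + 3)*(m^2 - 2*m + 1) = (m - 1)*(m + 1)*(m + 3)*(m - 1)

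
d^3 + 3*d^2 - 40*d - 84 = (d - 6)*(d + 2)*(d + 7)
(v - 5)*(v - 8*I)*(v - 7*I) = v^3 - 5*v^2 - 15*I*v^2 - 56*v + 75*I*v + 280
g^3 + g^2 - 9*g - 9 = (g - 3)*(g + 1)*(g + 3)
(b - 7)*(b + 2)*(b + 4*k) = b^3 + 4*b^2*k - 5*b^2 - 20*b*k - 14*b - 56*k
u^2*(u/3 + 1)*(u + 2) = u^4/3 + 5*u^3/3 + 2*u^2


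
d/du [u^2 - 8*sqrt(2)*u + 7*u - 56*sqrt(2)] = 2*u - 8*sqrt(2) + 7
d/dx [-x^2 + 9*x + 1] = 9 - 2*x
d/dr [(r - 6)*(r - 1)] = 2*r - 7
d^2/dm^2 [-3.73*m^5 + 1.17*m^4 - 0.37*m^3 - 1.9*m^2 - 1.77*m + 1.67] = -74.6*m^3 + 14.04*m^2 - 2.22*m - 3.8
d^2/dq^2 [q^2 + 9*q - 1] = 2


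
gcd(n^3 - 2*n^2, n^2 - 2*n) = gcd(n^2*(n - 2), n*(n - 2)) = n^2 - 2*n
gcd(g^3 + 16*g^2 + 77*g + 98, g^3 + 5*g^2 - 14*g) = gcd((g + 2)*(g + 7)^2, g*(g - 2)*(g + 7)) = g + 7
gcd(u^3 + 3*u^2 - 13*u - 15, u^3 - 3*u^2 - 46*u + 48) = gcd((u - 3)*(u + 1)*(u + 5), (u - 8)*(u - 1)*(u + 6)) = 1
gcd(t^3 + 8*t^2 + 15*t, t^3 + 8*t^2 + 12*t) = t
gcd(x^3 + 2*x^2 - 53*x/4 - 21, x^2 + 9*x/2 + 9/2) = x + 3/2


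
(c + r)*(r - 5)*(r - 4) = c*r^2 - 9*c*r + 20*c + r^3 - 9*r^2 + 20*r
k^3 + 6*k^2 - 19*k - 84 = (k - 4)*(k + 3)*(k + 7)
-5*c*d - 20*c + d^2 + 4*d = (-5*c + d)*(d + 4)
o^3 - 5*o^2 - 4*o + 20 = (o - 5)*(o - 2)*(o + 2)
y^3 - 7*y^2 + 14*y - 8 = (y - 4)*(y - 2)*(y - 1)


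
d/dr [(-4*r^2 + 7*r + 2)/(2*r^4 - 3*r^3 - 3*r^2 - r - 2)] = (16*r^5 - 54*r^4 + 26*r^3 + 43*r^2 + 28*r - 12)/(4*r^8 - 12*r^7 - 3*r^6 + 14*r^5 + 7*r^4 + 18*r^3 + 13*r^2 + 4*r + 4)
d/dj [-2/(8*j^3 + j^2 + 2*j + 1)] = 4*(12*j^2 + j + 1)/(8*j^3 + j^2 + 2*j + 1)^2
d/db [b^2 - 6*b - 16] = 2*b - 6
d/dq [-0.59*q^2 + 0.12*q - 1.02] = 0.12 - 1.18*q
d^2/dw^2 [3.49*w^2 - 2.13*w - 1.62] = 6.98000000000000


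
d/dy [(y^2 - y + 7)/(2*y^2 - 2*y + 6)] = (2 - 4*y)/(y^2 - y + 3)^2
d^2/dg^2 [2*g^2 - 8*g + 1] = 4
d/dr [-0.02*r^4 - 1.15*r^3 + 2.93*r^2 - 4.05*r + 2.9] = -0.08*r^3 - 3.45*r^2 + 5.86*r - 4.05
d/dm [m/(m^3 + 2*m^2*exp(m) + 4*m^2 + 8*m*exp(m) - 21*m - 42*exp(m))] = (m^3 + 2*m^2*exp(m) + 4*m^2 - m*(2*m^2*exp(m) + 3*m^2 + 12*m*exp(m) + 8*m - 34*exp(m) - 21) + 8*m*exp(m) - 21*m - 42*exp(m))/(m^3 + 2*m^2*exp(m) + 4*m^2 + 8*m*exp(m) - 21*m - 42*exp(m))^2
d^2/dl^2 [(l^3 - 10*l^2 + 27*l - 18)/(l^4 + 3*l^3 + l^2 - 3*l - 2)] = 2*(l^4 - 29*l^3 + 42*l^2 + 388*l + 400)/(l^7 + 10*l^6 + 42*l^5 + 96*l^4 + 129*l^3 + 102*l^2 + 44*l + 8)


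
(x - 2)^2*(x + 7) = x^3 + 3*x^2 - 24*x + 28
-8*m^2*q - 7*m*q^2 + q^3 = q*(-8*m + q)*(m + q)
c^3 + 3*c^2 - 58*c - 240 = (c - 8)*(c + 5)*(c + 6)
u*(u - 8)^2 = u^3 - 16*u^2 + 64*u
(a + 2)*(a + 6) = a^2 + 8*a + 12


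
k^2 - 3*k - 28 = (k - 7)*(k + 4)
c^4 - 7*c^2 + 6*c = c*(c - 2)*(c - 1)*(c + 3)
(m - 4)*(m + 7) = m^2 + 3*m - 28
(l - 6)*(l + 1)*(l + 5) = l^3 - 31*l - 30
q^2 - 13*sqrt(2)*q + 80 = (q - 8*sqrt(2))*(q - 5*sqrt(2))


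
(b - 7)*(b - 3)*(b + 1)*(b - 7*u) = b^4 - 7*b^3*u - 9*b^3 + 63*b^2*u + 11*b^2 - 77*b*u + 21*b - 147*u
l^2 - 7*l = l*(l - 7)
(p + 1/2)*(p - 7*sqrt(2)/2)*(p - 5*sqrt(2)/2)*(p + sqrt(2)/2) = p^4 - 11*sqrt(2)*p^3/2 + p^3/2 - 11*sqrt(2)*p^2/4 + 23*p^2/2 + 23*p/4 + 35*sqrt(2)*p/4 + 35*sqrt(2)/8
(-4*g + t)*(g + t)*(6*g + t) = -24*g^3 - 22*g^2*t + 3*g*t^2 + t^3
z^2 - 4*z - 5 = (z - 5)*(z + 1)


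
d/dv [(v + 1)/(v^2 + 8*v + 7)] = -1/(v^2 + 14*v + 49)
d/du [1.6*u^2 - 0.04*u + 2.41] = 3.2*u - 0.04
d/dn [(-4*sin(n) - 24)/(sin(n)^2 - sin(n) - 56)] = 4*(sin(n)^2 + 12*sin(n) + 50)*cos(n)/(sin(n) + cos(n)^2 + 55)^2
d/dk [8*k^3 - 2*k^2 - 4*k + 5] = 24*k^2 - 4*k - 4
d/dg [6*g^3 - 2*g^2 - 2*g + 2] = 18*g^2 - 4*g - 2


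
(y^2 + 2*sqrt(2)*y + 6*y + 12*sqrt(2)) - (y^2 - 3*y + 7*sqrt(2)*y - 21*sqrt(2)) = -5*sqrt(2)*y + 9*y + 33*sqrt(2)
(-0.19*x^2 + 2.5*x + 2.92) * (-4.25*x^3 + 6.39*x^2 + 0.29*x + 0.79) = 0.8075*x^5 - 11.8391*x^4 + 3.5099*x^3 + 19.2337*x^2 + 2.8218*x + 2.3068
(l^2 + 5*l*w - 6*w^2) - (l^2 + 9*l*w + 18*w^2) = -4*l*w - 24*w^2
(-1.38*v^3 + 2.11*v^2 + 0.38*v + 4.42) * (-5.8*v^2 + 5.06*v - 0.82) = 8.004*v^5 - 19.2208*v^4 + 9.6042*v^3 - 25.4434*v^2 + 22.0536*v - 3.6244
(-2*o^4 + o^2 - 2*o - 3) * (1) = -2*o^4 + o^2 - 2*o - 3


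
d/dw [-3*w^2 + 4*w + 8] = 4 - 6*w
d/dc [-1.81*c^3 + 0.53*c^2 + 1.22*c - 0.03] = -5.43*c^2 + 1.06*c + 1.22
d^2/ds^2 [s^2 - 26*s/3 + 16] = 2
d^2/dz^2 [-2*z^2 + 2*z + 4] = -4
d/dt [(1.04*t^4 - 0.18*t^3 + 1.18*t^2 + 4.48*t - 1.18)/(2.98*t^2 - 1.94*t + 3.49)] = (6.1984*t^5 - 6.5892*t^4 + 15.2168*t^3 - 17.5242*t^2 + 15.2692*t + 13.346)/(8.8804*t^4 - 11.5624*t^3 + 24.564*t^2 - 13.5412*t + 12.1801)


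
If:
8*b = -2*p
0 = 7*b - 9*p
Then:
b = 0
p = 0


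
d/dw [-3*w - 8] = -3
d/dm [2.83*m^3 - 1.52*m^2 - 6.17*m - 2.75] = 8.49*m^2 - 3.04*m - 6.17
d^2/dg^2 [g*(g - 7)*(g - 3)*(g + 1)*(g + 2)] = 20*g^3 - 84*g^2 - 42*g + 86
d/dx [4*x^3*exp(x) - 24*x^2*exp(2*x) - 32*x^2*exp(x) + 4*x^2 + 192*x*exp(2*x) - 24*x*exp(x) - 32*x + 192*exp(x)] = 4*x^3*exp(x) - 48*x^2*exp(2*x) - 20*x^2*exp(x) + 336*x*exp(2*x) - 88*x*exp(x) + 8*x + 192*exp(2*x) + 168*exp(x) - 32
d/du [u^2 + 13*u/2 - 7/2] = 2*u + 13/2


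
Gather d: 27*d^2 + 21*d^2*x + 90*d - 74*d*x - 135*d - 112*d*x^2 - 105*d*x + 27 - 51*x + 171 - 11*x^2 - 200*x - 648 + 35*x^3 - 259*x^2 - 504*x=d^2*(21*x + 27) + d*(-112*x^2 - 179*x - 45) + 35*x^3 - 270*x^2 - 755*x - 450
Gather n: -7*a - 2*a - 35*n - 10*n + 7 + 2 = -9*a - 45*n + 9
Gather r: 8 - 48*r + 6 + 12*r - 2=12 - 36*r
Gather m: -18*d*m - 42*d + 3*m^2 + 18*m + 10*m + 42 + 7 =-42*d + 3*m^2 + m*(28 - 18*d) + 49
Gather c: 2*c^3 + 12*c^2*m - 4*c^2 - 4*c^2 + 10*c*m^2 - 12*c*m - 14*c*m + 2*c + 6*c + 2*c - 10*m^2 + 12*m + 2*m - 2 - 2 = 2*c^3 + c^2*(12*m - 8) + c*(10*m^2 - 26*m + 10) - 10*m^2 + 14*m - 4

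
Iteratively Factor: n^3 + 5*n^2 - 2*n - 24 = (n + 3)*(n^2 + 2*n - 8) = (n + 3)*(n + 4)*(n - 2)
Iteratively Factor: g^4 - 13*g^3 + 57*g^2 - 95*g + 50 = (g - 5)*(g^3 - 8*g^2 + 17*g - 10) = (g - 5)*(g - 1)*(g^2 - 7*g + 10) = (g - 5)*(g - 2)*(g - 1)*(g - 5)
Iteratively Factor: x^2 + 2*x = (x + 2)*(x)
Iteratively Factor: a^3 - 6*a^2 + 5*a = (a)*(a^2 - 6*a + 5) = a*(a - 1)*(a - 5)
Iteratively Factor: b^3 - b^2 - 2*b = (b - 2)*(b^2 + b) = b*(b - 2)*(b + 1)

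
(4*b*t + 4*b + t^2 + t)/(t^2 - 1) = (4*b + t)/(t - 1)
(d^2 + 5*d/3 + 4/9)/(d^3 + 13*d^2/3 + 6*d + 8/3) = (d + 1/3)/(d^2 + 3*d + 2)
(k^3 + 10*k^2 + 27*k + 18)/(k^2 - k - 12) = (k^2 + 7*k + 6)/(k - 4)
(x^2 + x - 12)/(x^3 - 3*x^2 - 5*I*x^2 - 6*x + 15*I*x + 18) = (x + 4)/(x^2 - 5*I*x - 6)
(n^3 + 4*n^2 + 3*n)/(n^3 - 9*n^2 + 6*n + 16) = n*(n + 3)/(n^2 - 10*n + 16)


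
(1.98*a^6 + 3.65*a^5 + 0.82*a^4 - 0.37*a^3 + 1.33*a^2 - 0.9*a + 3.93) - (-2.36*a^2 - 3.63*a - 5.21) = 1.98*a^6 + 3.65*a^5 + 0.82*a^4 - 0.37*a^3 + 3.69*a^2 + 2.73*a + 9.14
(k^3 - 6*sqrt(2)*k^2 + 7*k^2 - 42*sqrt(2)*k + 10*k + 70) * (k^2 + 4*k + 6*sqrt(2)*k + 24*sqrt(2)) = k^5 + 11*k^4 - 34*k^3 - 682*k^2 + 60*sqrt(2)*k^2 - 1736*k + 660*sqrt(2)*k + 1680*sqrt(2)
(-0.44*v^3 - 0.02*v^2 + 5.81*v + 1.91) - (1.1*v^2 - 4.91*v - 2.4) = -0.44*v^3 - 1.12*v^2 + 10.72*v + 4.31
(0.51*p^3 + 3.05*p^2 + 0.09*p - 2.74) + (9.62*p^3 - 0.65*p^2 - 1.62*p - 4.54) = 10.13*p^3 + 2.4*p^2 - 1.53*p - 7.28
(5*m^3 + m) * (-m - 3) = -5*m^4 - 15*m^3 - m^2 - 3*m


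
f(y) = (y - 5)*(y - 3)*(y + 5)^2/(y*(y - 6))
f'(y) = (y - 5)*(y - 3)*(2*y + 10)/(y*(y - 6)) + (y - 5)*(y + 5)^2/(y*(y - 6)) + (y - 3)*(y + 5)^2/(y*(y - 6)) - (y - 5)*(y - 3)*(y + 5)^2/(y*(y - 6)^2) - (y - 5)*(y - 3)*(y + 5)^2/(y^2*(y - 6)) = 2*(y^5 - 8*y^4 - 12*y^3 + 145*y^2 - 375*y + 1125)/(y^2*(y^2 - 12*y + 36))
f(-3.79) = 2.36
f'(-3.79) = 4.14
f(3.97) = 9.97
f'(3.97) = 5.22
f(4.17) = 10.70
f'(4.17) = 1.87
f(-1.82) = 23.36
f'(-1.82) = 22.24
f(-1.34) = 37.47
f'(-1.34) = 39.00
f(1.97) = -19.10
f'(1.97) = 24.32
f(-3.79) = 2.36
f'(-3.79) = 4.14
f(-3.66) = 2.93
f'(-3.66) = 4.70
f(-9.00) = 19.91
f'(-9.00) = -9.50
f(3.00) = 0.00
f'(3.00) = 14.22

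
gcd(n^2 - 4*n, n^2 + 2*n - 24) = n - 4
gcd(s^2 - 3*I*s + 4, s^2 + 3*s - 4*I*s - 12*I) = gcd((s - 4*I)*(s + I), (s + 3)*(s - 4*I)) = s - 4*I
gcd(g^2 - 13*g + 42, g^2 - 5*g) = 1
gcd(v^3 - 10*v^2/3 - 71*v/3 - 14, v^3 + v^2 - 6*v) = v + 3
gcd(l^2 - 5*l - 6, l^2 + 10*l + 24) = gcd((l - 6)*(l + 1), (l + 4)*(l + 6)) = 1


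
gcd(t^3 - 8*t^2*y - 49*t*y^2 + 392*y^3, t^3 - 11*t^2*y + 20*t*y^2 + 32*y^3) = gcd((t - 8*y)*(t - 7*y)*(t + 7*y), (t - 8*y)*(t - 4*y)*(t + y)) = -t + 8*y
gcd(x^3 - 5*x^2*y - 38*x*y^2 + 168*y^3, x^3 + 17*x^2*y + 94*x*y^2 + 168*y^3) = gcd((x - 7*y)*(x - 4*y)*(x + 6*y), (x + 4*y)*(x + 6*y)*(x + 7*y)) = x + 6*y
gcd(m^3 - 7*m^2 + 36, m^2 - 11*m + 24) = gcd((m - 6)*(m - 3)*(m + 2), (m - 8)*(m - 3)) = m - 3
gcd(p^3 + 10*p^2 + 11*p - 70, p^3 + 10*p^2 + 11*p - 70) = p^3 + 10*p^2 + 11*p - 70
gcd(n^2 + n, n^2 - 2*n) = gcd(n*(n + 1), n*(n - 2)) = n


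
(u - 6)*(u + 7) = u^2 + u - 42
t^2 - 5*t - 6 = (t - 6)*(t + 1)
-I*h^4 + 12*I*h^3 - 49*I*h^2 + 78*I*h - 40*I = (h - 5)*(h - 4)*(h - 2)*(-I*h + I)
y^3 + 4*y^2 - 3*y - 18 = (y - 2)*(y + 3)^2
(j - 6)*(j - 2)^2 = j^3 - 10*j^2 + 28*j - 24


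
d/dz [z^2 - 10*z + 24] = 2*z - 10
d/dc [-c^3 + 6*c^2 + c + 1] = -3*c^2 + 12*c + 1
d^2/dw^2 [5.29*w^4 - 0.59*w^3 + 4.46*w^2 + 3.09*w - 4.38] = 63.48*w^2 - 3.54*w + 8.92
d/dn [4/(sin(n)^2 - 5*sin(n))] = 4*(5 - 2*sin(n))*cos(n)/((sin(n) - 5)^2*sin(n)^2)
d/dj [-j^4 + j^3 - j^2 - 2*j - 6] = -4*j^3 + 3*j^2 - 2*j - 2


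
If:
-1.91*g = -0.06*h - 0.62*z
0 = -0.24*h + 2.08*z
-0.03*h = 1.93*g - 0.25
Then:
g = 0.11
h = 1.53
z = 0.18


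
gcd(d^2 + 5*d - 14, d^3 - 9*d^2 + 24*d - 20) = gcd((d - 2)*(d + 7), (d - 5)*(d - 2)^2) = d - 2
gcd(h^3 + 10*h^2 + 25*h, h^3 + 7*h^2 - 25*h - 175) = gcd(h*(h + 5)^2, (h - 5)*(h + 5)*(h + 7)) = h + 5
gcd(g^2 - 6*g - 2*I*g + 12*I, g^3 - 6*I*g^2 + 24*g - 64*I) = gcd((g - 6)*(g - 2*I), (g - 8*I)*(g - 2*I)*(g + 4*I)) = g - 2*I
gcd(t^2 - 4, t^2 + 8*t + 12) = t + 2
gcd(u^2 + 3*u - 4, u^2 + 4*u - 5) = u - 1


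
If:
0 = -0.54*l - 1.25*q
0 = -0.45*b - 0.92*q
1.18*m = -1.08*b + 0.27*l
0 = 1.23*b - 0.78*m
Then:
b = 0.00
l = 0.00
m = 0.00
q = 0.00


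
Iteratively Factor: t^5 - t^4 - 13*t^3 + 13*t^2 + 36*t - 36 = (t - 2)*(t^4 + t^3 - 11*t^2 - 9*t + 18) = (t - 2)*(t + 3)*(t^3 - 2*t^2 - 5*t + 6) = (t - 2)*(t - 1)*(t + 3)*(t^2 - t - 6) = (t - 3)*(t - 2)*(t - 1)*(t + 3)*(t + 2)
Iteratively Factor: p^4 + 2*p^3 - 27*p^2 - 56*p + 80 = (p + 4)*(p^3 - 2*p^2 - 19*p + 20) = (p - 1)*(p + 4)*(p^2 - p - 20) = (p - 5)*(p - 1)*(p + 4)*(p + 4)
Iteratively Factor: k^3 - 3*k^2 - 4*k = (k - 4)*(k^2 + k) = k*(k - 4)*(k + 1)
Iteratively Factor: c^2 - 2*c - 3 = (c - 3)*(c + 1)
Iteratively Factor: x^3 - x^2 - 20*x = (x + 4)*(x^2 - 5*x) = x*(x + 4)*(x - 5)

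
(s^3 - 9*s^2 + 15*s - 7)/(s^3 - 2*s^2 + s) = (s - 7)/s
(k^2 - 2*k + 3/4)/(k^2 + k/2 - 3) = (k - 1/2)/(k + 2)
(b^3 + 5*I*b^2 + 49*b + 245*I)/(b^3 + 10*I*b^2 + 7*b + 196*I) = (b^2 - 2*I*b + 35)/(b^2 + 3*I*b + 28)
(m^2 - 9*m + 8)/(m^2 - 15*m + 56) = (m - 1)/(m - 7)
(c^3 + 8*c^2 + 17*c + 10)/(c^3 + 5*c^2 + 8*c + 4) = (c + 5)/(c + 2)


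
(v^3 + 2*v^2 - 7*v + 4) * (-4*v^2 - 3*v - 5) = -4*v^5 - 11*v^4 + 17*v^3 - 5*v^2 + 23*v - 20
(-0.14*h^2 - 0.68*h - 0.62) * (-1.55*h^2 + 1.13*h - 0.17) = 0.217*h^4 + 0.8958*h^3 + 0.2164*h^2 - 0.585*h + 0.1054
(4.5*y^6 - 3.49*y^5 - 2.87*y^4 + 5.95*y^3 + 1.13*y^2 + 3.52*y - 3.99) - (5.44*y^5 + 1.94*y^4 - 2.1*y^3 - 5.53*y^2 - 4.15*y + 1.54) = 4.5*y^6 - 8.93*y^5 - 4.81*y^4 + 8.05*y^3 + 6.66*y^2 + 7.67*y - 5.53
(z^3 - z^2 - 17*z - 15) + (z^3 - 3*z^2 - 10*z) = 2*z^3 - 4*z^2 - 27*z - 15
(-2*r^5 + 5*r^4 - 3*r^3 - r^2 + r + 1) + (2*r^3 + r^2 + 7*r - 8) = -2*r^5 + 5*r^4 - r^3 + 8*r - 7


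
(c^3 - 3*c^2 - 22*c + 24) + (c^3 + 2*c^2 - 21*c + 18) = 2*c^3 - c^2 - 43*c + 42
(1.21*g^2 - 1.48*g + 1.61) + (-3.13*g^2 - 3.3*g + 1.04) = -1.92*g^2 - 4.78*g + 2.65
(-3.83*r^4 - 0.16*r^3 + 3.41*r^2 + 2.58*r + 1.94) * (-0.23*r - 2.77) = 0.8809*r^5 + 10.6459*r^4 - 0.3411*r^3 - 10.0391*r^2 - 7.5928*r - 5.3738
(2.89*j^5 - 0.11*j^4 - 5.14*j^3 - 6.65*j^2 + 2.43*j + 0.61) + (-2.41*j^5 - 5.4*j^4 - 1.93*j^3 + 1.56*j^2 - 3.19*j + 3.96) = 0.48*j^5 - 5.51*j^4 - 7.07*j^3 - 5.09*j^2 - 0.76*j + 4.57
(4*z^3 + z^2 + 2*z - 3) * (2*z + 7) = 8*z^4 + 30*z^3 + 11*z^2 + 8*z - 21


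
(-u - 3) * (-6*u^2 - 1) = 6*u^3 + 18*u^2 + u + 3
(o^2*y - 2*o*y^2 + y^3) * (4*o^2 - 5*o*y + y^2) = 4*o^4*y - 13*o^3*y^2 + 15*o^2*y^3 - 7*o*y^4 + y^5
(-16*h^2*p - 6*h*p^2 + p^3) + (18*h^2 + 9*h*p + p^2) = -16*h^2*p + 18*h^2 - 6*h*p^2 + 9*h*p + p^3 + p^2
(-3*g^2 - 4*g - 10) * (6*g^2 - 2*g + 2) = -18*g^4 - 18*g^3 - 58*g^2 + 12*g - 20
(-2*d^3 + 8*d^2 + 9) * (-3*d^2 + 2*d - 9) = 6*d^5 - 28*d^4 + 34*d^3 - 99*d^2 + 18*d - 81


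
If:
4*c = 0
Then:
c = 0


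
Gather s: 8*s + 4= 8*s + 4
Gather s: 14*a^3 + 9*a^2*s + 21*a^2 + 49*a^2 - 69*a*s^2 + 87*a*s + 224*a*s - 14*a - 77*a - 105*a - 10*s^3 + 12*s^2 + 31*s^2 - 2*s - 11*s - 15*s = 14*a^3 + 70*a^2 - 196*a - 10*s^3 + s^2*(43 - 69*a) + s*(9*a^2 + 311*a - 28)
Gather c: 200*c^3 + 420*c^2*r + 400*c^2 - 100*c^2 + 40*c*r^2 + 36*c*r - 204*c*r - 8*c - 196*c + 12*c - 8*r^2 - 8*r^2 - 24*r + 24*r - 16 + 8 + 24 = 200*c^3 + c^2*(420*r + 300) + c*(40*r^2 - 168*r - 192) - 16*r^2 + 16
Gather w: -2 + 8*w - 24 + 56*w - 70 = 64*w - 96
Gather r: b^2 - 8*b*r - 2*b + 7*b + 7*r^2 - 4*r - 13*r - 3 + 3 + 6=b^2 + 5*b + 7*r^2 + r*(-8*b - 17) + 6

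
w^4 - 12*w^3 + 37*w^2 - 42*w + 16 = (w - 8)*(w - 2)*(w - 1)^2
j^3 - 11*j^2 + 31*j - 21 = (j - 7)*(j - 3)*(j - 1)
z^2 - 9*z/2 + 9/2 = (z - 3)*(z - 3/2)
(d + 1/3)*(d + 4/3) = d^2 + 5*d/3 + 4/9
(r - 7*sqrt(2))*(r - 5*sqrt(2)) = r^2 - 12*sqrt(2)*r + 70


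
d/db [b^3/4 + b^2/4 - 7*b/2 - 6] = 3*b^2/4 + b/2 - 7/2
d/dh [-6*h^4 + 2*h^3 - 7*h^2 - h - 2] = -24*h^3 + 6*h^2 - 14*h - 1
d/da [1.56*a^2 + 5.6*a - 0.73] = 3.12*a + 5.6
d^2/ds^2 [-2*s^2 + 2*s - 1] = -4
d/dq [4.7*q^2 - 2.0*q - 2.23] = 9.4*q - 2.0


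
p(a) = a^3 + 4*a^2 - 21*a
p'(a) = 3*a^2 + 8*a - 21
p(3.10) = 3.13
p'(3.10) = 32.63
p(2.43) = -13.06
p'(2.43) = 16.15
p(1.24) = -17.98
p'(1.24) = -6.47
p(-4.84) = 81.96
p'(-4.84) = 10.56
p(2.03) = -17.78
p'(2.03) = 7.60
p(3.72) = 28.71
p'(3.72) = 50.28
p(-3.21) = 75.55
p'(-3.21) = -15.77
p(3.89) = 37.70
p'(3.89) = 55.52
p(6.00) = 234.00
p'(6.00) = 135.00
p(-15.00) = -2160.00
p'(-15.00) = 534.00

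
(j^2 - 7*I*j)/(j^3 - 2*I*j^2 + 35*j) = 1/(j + 5*I)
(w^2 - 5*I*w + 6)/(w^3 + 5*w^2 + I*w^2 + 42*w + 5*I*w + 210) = (w + I)/(w^2 + w*(5 + 7*I) + 35*I)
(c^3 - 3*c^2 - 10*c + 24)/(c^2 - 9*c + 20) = (c^2 + c - 6)/(c - 5)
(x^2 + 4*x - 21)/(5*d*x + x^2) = (x^2 + 4*x - 21)/(x*(5*d + x))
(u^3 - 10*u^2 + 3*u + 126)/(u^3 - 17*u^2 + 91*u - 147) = (u^2 - 3*u - 18)/(u^2 - 10*u + 21)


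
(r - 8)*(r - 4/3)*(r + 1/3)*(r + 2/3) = r^4 - 25*r^3/3 + 14*r^2/9 + 232*r/27 + 64/27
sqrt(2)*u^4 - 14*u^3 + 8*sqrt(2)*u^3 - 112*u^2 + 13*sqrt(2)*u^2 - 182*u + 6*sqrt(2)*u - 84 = (u + 1)*(u + 6)*(u - 7*sqrt(2))*(sqrt(2)*u + sqrt(2))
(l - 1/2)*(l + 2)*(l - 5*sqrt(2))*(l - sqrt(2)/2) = l^4 - 11*sqrt(2)*l^3/2 + 3*l^3/2 - 33*sqrt(2)*l^2/4 + 4*l^2 + 15*l/2 + 11*sqrt(2)*l/2 - 5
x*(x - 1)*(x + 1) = x^3 - x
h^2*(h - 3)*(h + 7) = h^4 + 4*h^3 - 21*h^2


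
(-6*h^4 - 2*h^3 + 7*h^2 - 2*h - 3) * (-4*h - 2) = 24*h^5 + 20*h^4 - 24*h^3 - 6*h^2 + 16*h + 6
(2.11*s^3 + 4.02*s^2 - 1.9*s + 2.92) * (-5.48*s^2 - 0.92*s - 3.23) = -11.5628*s^5 - 23.9708*s^4 - 0.101699999999999*s^3 - 27.2382*s^2 + 3.4506*s - 9.4316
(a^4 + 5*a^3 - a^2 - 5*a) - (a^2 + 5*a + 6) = a^4 + 5*a^3 - 2*a^2 - 10*a - 6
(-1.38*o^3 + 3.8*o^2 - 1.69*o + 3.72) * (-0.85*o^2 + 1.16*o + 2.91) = 1.173*o^5 - 4.8308*o^4 + 1.8287*o^3 + 5.9356*o^2 - 0.6027*o + 10.8252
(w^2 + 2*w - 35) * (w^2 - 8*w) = w^4 - 6*w^3 - 51*w^2 + 280*w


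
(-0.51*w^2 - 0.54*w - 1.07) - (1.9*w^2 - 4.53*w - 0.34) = -2.41*w^2 + 3.99*w - 0.73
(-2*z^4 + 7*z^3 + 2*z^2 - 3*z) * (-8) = 16*z^4 - 56*z^3 - 16*z^2 + 24*z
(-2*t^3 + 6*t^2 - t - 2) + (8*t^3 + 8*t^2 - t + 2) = 6*t^3 + 14*t^2 - 2*t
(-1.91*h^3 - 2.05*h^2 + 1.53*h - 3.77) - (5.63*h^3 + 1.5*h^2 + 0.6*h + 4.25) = -7.54*h^3 - 3.55*h^2 + 0.93*h - 8.02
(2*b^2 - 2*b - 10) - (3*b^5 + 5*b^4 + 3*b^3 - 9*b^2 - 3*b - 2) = -3*b^5 - 5*b^4 - 3*b^3 + 11*b^2 + b - 8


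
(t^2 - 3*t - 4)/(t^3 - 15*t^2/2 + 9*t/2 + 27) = 2*(t^2 - 3*t - 4)/(2*t^3 - 15*t^2 + 9*t + 54)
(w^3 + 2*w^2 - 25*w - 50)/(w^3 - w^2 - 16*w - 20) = (w + 5)/(w + 2)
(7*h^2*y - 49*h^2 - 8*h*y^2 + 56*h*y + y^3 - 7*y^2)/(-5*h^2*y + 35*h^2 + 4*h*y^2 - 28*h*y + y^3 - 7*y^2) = (-7*h + y)/(5*h + y)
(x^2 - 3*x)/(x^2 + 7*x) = (x - 3)/(x + 7)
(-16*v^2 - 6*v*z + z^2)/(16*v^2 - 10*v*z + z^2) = (2*v + z)/(-2*v + z)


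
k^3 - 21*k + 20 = (k - 4)*(k - 1)*(k + 5)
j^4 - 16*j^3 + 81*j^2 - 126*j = j*(j - 7)*(j - 6)*(j - 3)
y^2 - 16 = (y - 4)*(y + 4)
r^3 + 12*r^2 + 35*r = r*(r + 5)*(r + 7)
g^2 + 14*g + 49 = (g + 7)^2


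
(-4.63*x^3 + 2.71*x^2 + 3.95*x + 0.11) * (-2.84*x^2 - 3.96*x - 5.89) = 13.1492*x^5 + 10.6384*x^4 + 5.3211*x^3 - 31.9163*x^2 - 23.7011*x - 0.6479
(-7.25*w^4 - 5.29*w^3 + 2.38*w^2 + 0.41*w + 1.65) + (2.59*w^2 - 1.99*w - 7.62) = -7.25*w^4 - 5.29*w^3 + 4.97*w^2 - 1.58*w - 5.97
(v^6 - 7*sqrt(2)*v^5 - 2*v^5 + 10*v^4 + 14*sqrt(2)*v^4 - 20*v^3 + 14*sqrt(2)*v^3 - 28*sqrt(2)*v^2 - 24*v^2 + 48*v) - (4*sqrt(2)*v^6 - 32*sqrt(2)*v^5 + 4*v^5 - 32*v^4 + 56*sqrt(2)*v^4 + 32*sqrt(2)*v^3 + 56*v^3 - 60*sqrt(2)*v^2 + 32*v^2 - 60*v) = -4*sqrt(2)*v^6 + v^6 - 6*v^5 + 25*sqrt(2)*v^5 - 42*sqrt(2)*v^4 + 42*v^4 - 76*v^3 - 18*sqrt(2)*v^3 - 56*v^2 + 32*sqrt(2)*v^2 + 108*v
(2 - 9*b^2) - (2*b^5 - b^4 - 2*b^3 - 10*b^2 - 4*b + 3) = -2*b^5 + b^4 + 2*b^3 + b^2 + 4*b - 1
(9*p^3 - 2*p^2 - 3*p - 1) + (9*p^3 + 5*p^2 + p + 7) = 18*p^3 + 3*p^2 - 2*p + 6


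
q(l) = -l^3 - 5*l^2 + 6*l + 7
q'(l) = -3*l^2 - 10*l + 6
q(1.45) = 2.14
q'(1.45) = -14.81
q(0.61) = 8.57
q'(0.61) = -1.22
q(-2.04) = -17.56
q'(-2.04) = 13.92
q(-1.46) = -9.31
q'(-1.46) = 14.21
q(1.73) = -2.76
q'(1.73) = -20.28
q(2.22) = -15.26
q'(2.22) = -30.99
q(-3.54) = -32.54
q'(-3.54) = 3.81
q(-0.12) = 6.21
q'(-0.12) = 7.16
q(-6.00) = 7.00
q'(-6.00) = -42.00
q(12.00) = -2369.00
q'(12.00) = -546.00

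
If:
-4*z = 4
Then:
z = -1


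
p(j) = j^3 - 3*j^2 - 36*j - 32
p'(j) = 3*j^2 - 6*j - 36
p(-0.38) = -18.81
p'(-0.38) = -33.29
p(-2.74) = 23.55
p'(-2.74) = 2.96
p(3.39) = -149.56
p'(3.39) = -21.86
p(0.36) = -45.30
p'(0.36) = -37.77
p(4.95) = -162.42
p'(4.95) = 7.81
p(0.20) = -39.31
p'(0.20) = -37.08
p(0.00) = -32.00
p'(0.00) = -36.00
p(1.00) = -70.00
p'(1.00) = -39.00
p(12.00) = 832.00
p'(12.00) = 324.00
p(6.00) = -140.00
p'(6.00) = 36.00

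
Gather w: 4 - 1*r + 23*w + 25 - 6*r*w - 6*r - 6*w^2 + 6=-7*r - 6*w^2 + w*(23 - 6*r) + 35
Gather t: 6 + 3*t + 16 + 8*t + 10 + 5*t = 16*t + 32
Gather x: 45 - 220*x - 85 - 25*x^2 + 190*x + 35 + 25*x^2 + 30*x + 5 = 0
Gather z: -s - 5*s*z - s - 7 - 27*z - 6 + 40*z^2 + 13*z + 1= -2*s + 40*z^2 + z*(-5*s - 14) - 12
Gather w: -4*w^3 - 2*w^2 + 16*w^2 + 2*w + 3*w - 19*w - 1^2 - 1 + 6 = -4*w^3 + 14*w^2 - 14*w + 4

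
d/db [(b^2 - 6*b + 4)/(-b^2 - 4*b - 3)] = 2*(-5*b^2 + b + 17)/(b^4 + 8*b^3 + 22*b^2 + 24*b + 9)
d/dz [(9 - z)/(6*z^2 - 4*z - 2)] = (3*z^2 - 54*z + 19)/(2*(9*z^4 - 12*z^3 - 2*z^2 + 4*z + 1))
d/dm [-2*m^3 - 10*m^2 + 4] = 2*m*(-3*m - 10)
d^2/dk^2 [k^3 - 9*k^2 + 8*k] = 6*k - 18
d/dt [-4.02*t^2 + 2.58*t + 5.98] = 2.58 - 8.04*t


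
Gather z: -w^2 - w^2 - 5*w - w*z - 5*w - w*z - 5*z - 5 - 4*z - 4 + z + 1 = -2*w^2 - 10*w + z*(-2*w - 8) - 8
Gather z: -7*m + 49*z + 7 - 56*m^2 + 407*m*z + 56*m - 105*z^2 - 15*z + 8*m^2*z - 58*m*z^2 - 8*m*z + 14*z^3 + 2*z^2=-56*m^2 + 49*m + 14*z^3 + z^2*(-58*m - 103) + z*(8*m^2 + 399*m + 34) + 7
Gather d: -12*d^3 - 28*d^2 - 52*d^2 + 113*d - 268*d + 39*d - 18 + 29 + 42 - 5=-12*d^3 - 80*d^2 - 116*d + 48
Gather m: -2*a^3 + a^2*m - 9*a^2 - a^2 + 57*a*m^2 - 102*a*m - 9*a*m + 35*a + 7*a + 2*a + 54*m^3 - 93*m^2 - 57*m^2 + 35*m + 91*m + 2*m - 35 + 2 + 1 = -2*a^3 - 10*a^2 + 44*a + 54*m^3 + m^2*(57*a - 150) + m*(a^2 - 111*a + 128) - 32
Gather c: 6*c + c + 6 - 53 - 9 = 7*c - 56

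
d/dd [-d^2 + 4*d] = 4 - 2*d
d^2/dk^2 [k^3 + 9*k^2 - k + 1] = 6*k + 18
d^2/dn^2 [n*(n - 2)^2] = 6*n - 8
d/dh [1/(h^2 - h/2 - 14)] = 2*(1 - 4*h)/(-2*h^2 + h + 28)^2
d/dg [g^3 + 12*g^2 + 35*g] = 3*g^2 + 24*g + 35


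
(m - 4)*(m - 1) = m^2 - 5*m + 4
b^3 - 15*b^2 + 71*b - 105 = (b - 7)*(b - 5)*(b - 3)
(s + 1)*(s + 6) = s^2 + 7*s + 6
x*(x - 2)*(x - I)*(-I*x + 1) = -I*x^4 + 2*I*x^3 - I*x^2 + 2*I*x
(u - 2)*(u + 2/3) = u^2 - 4*u/3 - 4/3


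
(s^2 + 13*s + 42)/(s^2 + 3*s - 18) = (s + 7)/(s - 3)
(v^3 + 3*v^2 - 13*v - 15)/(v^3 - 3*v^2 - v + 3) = (v + 5)/(v - 1)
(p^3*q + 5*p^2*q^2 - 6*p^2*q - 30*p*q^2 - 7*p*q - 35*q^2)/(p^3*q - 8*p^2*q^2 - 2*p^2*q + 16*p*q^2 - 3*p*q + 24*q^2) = (p^2 + 5*p*q - 7*p - 35*q)/(p^2 - 8*p*q - 3*p + 24*q)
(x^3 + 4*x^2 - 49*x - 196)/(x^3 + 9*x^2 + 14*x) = (x^2 - 3*x - 28)/(x*(x + 2))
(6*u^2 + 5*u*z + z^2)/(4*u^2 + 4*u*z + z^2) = (3*u + z)/(2*u + z)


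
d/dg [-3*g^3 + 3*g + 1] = 3 - 9*g^2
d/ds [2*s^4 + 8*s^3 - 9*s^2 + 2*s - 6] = 8*s^3 + 24*s^2 - 18*s + 2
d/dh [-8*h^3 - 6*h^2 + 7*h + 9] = -24*h^2 - 12*h + 7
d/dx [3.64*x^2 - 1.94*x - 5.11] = 7.28*x - 1.94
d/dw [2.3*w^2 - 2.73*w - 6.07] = 4.6*w - 2.73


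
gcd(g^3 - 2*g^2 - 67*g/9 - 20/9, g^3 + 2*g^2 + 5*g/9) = g^2 + 2*g + 5/9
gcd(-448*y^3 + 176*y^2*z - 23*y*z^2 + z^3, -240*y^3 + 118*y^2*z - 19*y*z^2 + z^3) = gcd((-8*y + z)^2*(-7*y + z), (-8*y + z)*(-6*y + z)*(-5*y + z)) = 8*y - z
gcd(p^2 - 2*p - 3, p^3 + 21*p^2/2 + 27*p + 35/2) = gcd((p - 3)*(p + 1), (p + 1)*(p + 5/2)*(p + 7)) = p + 1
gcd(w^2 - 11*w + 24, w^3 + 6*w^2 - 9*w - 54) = w - 3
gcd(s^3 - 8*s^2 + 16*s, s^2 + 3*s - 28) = s - 4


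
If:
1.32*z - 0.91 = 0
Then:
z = 0.69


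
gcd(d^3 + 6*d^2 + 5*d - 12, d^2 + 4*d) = d + 4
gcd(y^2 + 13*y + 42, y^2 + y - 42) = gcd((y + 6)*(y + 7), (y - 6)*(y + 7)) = y + 7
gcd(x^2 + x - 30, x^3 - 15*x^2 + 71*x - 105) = x - 5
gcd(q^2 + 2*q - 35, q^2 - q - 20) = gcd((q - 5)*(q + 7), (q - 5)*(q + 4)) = q - 5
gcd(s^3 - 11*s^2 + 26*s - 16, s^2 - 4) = s - 2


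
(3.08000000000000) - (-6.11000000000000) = 9.19000000000000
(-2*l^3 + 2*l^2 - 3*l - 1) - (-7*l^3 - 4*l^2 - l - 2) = 5*l^3 + 6*l^2 - 2*l + 1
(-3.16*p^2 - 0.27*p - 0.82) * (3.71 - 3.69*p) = 11.6604*p^3 - 10.7273*p^2 + 2.0241*p - 3.0422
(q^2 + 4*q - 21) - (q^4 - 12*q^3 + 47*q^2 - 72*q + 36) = -q^4 + 12*q^3 - 46*q^2 + 76*q - 57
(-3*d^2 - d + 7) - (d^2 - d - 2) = 9 - 4*d^2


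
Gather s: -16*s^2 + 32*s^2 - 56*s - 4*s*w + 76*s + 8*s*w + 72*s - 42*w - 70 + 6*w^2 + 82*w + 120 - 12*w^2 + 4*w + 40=16*s^2 + s*(4*w + 92) - 6*w^2 + 44*w + 90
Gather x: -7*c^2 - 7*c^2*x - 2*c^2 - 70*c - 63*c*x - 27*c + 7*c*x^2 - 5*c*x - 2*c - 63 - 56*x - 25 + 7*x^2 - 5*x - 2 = -9*c^2 - 99*c + x^2*(7*c + 7) + x*(-7*c^2 - 68*c - 61) - 90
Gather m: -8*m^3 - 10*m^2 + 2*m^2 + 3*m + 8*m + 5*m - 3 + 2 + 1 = -8*m^3 - 8*m^2 + 16*m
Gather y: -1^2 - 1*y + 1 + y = 0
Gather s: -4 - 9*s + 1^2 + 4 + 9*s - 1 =0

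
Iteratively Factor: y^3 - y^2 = (y - 1)*(y^2) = y*(y - 1)*(y)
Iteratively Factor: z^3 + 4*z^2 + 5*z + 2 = (z + 1)*(z^2 + 3*z + 2) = (z + 1)^2*(z + 2)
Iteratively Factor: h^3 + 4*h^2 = (h)*(h^2 + 4*h) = h*(h + 4)*(h)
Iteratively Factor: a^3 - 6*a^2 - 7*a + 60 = (a + 3)*(a^2 - 9*a + 20) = (a - 5)*(a + 3)*(a - 4)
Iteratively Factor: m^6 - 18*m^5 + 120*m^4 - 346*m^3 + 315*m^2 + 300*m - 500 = (m - 5)*(m^5 - 13*m^4 + 55*m^3 - 71*m^2 - 40*m + 100) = (m - 5)*(m - 2)*(m^4 - 11*m^3 + 33*m^2 - 5*m - 50) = (m - 5)^2*(m - 2)*(m^3 - 6*m^2 + 3*m + 10) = (m - 5)^2*(m - 2)^2*(m^2 - 4*m - 5) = (m - 5)^3*(m - 2)^2*(m + 1)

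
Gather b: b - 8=b - 8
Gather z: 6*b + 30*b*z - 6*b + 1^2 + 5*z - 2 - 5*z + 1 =30*b*z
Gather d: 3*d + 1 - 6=3*d - 5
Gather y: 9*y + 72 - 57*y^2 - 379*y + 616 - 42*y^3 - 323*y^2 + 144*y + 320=-42*y^3 - 380*y^2 - 226*y + 1008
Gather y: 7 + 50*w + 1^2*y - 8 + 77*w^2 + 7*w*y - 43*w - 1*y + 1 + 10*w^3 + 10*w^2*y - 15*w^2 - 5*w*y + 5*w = 10*w^3 + 62*w^2 + 12*w + y*(10*w^2 + 2*w)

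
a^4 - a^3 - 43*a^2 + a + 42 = (a - 7)*(a - 1)*(a + 1)*(a + 6)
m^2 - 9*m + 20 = (m - 5)*(m - 4)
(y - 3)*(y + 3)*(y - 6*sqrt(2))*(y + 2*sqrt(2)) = y^4 - 4*sqrt(2)*y^3 - 33*y^2 + 36*sqrt(2)*y + 216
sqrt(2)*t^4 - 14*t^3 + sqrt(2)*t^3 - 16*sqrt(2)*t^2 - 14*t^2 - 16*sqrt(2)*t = t*(t - 8*sqrt(2))*(t + sqrt(2))*(sqrt(2)*t + sqrt(2))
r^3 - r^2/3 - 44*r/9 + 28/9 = (r - 2)*(r - 2/3)*(r + 7/3)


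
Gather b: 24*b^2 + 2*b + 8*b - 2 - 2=24*b^2 + 10*b - 4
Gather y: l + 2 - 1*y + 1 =l - y + 3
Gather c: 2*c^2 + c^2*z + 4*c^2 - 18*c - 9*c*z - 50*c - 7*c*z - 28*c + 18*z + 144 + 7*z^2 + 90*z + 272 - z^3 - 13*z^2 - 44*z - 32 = c^2*(z + 6) + c*(-16*z - 96) - z^3 - 6*z^2 + 64*z + 384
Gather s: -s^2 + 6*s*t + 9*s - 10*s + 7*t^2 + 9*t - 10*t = -s^2 + s*(6*t - 1) + 7*t^2 - t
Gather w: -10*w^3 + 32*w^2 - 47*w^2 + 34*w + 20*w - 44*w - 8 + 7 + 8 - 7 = -10*w^3 - 15*w^2 + 10*w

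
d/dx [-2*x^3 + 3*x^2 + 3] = 6*x*(1 - x)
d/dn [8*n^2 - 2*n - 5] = 16*n - 2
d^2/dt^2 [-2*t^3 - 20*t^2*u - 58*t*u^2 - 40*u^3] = -12*t - 40*u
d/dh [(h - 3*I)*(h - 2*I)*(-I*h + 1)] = -3*I*h^2 - 8*h + I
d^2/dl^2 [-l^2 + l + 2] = -2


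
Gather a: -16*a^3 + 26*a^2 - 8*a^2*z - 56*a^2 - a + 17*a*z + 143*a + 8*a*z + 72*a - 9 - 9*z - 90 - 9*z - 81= -16*a^3 + a^2*(-8*z - 30) + a*(25*z + 214) - 18*z - 180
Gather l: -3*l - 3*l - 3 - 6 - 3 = -6*l - 12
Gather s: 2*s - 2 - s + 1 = s - 1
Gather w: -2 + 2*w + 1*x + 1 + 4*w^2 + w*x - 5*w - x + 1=4*w^2 + w*(x - 3)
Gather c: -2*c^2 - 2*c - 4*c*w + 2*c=-2*c^2 - 4*c*w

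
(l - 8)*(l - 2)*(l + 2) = l^3 - 8*l^2 - 4*l + 32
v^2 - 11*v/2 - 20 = (v - 8)*(v + 5/2)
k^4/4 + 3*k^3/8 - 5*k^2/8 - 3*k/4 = k*(k/2 + 1/2)*(k/2 + 1)*(k - 3/2)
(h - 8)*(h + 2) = h^2 - 6*h - 16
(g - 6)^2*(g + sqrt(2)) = g^3 - 12*g^2 + sqrt(2)*g^2 - 12*sqrt(2)*g + 36*g + 36*sqrt(2)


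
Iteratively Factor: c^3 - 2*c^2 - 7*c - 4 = (c - 4)*(c^2 + 2*c + 1) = (c - 4)*(c + 1)*(c + 1)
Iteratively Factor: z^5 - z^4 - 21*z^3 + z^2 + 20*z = (z - 1)*(z^4 - 21*z^2 - 20*z) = z*(z - 1)*(z^3 - 21*z - 20) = z*(z - 1)*(z + 4)*(z^2 - 4*z - 5) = z*(z - 1)*(z + 1)*(z + 4)*(z - 5)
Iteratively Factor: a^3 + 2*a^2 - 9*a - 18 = (a - 3)*(a^2 + 5*a + 6) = (a - 3)*(a + 2)*(a + 3)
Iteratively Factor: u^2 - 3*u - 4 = (u + 1)*(u - 4)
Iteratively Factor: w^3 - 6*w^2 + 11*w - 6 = (w - 3)*(w^2 - 3*w + 2) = (w - 3)*(w - 2)*(w - 1)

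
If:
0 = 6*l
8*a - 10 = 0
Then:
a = 5/4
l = 0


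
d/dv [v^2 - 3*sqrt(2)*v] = 2*v - 3*sqrt(2)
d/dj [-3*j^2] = -6*j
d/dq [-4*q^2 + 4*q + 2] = 4 - 8*q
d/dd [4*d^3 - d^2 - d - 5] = 12*d^2 - 2*d - 1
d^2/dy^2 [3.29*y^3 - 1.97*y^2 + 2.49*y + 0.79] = 19.74*y - 3.94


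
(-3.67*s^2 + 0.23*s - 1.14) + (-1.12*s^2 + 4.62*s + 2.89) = -4.79*s^2 + 4.85*s + 1.75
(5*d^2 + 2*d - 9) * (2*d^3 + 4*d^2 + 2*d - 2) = 10*d^5 + 24*d^4 - 42*d^2 - 22*d + 18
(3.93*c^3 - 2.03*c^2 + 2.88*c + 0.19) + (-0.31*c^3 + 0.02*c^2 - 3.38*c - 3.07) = 3.62*c^3 - 2.01*c^2 - 0.5*c - 2.88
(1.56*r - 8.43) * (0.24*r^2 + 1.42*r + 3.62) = 0.3744*r^3 + 0.192*r^2 - 6.3234*r - 30.5166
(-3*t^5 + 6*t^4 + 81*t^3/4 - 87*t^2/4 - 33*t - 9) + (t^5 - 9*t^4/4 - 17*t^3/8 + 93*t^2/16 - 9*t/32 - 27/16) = -2*t^5 + 15*t^4/4 + 145*t^3/8 - 255*t^2/16 - 1065*t/32 - 171/16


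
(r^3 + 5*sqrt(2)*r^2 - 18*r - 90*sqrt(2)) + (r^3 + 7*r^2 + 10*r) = 2*r^3 + 7*r^2 + 5*sqrt(2)*r^2 - 8*r - 90*sqrt(2)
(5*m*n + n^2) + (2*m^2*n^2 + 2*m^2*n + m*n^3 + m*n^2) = 2*m^2*n^2 + 2*m^2*n + m*n^3 + m*n^2 + 5*m*n + n^2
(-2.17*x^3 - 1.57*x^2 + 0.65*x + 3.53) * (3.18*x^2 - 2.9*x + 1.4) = -6.9006*x^5 + 1.3004*x^4 + 3.582*x^3 + 7.1424*x^2 - 9.327*x + 4.942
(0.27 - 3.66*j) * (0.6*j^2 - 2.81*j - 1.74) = -2.196*j^3 + 10.4466*j^2 + 5.6097*j - 0.4698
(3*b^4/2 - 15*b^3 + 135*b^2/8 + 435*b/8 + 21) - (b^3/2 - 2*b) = 3*b^4/2 - 31*b^3/2 + 135*b^2/8 + 451*b/8 + 21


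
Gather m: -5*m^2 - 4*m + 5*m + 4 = -5*m^2 + m + 4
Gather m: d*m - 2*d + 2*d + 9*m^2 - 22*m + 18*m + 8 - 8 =9*m^2 + m*(d - 4)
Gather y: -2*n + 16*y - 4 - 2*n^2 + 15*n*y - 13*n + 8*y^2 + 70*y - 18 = -2*n^2 - 15*n + 8*y^2 + y*(15*n + 86) - 22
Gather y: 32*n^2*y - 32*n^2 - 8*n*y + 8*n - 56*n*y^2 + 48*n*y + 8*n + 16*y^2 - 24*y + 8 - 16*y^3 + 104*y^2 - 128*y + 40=-32*n^2 + 16*n - 16*y^3 + y^2*(120 - 56*n) + y*(32*n^2 + 40*n - 152) + 48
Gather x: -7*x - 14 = -7*x - 14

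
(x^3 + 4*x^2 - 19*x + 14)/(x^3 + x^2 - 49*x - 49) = (x^2 - 3*x + 2)/(x^2 - 6*x - 7)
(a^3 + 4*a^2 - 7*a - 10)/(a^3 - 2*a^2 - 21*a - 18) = (a^2 + 3*a - 10)/(a^2 - 3*a - 18)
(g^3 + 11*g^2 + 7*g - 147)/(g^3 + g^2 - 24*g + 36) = (g^2 + 14*g + 49)/(g^2 + 4*g - 12)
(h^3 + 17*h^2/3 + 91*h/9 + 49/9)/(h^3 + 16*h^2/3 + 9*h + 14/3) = (h + 7/3)/(h + 2)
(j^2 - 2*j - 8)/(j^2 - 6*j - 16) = (j - 4)/(j - 8)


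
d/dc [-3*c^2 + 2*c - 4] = 2 - 6*c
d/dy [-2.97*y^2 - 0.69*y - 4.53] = -5.94*y - 0.69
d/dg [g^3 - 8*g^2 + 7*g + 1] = 3*g^2 - 16*g + 7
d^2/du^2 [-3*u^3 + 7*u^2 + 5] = 14 - 18*u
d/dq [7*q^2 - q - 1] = 14*q - 1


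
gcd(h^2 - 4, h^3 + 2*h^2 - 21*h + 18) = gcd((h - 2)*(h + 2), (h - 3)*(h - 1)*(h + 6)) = 1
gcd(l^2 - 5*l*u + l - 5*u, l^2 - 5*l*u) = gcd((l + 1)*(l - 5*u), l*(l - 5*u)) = -l + 5*u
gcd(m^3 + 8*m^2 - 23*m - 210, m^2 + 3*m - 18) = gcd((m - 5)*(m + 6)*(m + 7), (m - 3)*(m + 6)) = m + 6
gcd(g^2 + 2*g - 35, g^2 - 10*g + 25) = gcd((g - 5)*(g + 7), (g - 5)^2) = g - 5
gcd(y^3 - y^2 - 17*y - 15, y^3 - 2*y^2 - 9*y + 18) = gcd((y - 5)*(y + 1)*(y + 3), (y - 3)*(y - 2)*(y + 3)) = y + 3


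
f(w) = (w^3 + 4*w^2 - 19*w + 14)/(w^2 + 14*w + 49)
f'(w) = (-2*w - 14)*(w^3 + 4*w^2 - 19*w + 14)/(w^2 + 14*w + 49)^2 + (3*w^2 + 8*w - 19)/(w^2 + 14*w + 49)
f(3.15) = 0.24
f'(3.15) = 0.30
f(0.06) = 0.26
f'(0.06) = -0.44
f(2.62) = 0.10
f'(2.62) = 0.22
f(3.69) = 0.43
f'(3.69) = 0.37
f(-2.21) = 2.82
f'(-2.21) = -2.14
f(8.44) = 3.10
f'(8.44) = 0.70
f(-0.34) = 0.47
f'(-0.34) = -0.62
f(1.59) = -0.03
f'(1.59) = 0.02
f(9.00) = 3.50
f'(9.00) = 0.72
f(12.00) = 5.79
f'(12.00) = 0.80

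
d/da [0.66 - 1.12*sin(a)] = -1.12*cos(a)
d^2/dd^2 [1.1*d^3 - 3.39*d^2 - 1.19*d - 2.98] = 6.6*d - 6.78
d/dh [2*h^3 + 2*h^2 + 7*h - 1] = 6*h^2 + 4*h + 7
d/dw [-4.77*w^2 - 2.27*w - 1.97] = -9.54*w - 2.27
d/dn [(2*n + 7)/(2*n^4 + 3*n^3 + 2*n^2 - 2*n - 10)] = (4*n^4 + 6*n^3 + 4*n^2 - 4*n - (2*n + 7)*(8*n^3 + 9*n^2 + 4*n - 2) - 20)/(2*n^4 + 3*n^3 + 2*n^2 - 2*n - 10)^2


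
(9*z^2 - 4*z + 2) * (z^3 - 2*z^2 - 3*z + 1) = 9*z^5 - 22*z^4 - 17*z^3 + 17*z^2 - 10*z + 2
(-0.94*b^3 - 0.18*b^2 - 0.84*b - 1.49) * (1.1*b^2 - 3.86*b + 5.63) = -1.034*b^5 + 3.4304*b^4 - 5.5214*b^3 + 0.59*b^2 + 1.0222*b - 8.3887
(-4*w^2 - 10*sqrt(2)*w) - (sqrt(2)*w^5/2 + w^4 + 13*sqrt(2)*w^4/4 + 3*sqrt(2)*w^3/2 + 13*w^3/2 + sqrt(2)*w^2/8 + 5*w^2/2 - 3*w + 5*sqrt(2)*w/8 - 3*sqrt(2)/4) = -sqrt(2)*w^5/2 - 13*sqrt(2)*w^4/4 - w^4 - 13*w^3/2 - 3*sqrt(2)*w^3/2 - 13*w^2/2 - sqrt(2)*w^2/8 - 85*sqrt(2)*w/8 + 3*w + 3*sqrt(2)/4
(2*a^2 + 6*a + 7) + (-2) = 2*a^2 + 6*a + 5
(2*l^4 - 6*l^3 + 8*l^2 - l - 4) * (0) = 0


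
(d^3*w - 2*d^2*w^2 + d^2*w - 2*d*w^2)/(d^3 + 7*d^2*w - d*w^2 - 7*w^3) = d*w*(d^2 - 2*d*w + d - 2*w)/(d^3 + 7*d^2*w - d*w^2 - 7*w^3)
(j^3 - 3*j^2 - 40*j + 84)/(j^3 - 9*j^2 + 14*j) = (j + 6)/j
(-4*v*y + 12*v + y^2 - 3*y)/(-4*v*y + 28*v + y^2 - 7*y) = (y - 3)/(y - 7)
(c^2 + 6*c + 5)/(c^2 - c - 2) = (c + 5)/(c - 2)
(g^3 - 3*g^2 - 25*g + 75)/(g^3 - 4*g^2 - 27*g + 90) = (g - 5)/(g - 6)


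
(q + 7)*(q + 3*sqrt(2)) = q^2 + 3*sqrt(2)*q + 7*q + 21*sqrt(2)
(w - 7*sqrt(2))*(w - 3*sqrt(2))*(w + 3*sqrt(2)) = w^3 - 7*sqrt(2)*w^2 - 18*w + 126*sqrt(2)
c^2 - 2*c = c*(c - 2)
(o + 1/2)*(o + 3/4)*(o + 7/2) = o^3 + 19*o^2/4 + 19*o/4 + 21/16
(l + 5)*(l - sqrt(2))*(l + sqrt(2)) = l^3 + 5*l^2 - 2*l - 10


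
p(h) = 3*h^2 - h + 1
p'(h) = 6*h - 1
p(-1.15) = 6.12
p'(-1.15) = -7.90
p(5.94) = 100.91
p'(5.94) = 34.64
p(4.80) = 65.32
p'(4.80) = 27.80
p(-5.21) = 87.64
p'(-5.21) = -32.26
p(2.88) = 23.00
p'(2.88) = 16.28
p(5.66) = 91.45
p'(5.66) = 32.96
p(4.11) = 47.57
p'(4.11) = 23.66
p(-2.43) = 21.14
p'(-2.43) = -15.58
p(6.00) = 103.00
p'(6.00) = 35.00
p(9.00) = 235.00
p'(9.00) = 53.00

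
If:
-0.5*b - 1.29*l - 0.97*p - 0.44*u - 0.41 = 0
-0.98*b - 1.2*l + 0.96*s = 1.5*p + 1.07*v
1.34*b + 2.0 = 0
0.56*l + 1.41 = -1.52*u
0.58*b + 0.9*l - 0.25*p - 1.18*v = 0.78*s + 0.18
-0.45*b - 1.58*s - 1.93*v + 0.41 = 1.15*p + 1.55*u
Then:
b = -1.49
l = 28.64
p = -32.53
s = 8.34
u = -11.48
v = 22.34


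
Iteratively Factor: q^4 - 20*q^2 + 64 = (q + 2)*(q^3 - 2*q^2 - 16*q + 32) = (q - 4)*(q + 2)*(q^2 + 2*q - 8) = (q - 4)*(q - 2)*(q + 2)*(q + 4)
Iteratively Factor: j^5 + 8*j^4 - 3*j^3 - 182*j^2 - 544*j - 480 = (j + 3)*(j^4 + 5*j^3 - 18*j^2 - 128*j - 160) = (j + 3)*(j + 4)*(j^3 + j^2 - 22*j - 40) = (j + 3)*(j + 4)^2*(j^2 - 3*j - 10) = (j + 2)*(j + 3)*(j + 4)^2*(j - 5)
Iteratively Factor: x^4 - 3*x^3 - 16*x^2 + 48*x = (x)*(x^3 - 3*x^2 - 16*x + 48) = x*(x - 3)*(x^2 - 16) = x*(x - 3)*(x + 4)*(x - 4)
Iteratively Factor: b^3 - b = (b + 1)*(b^2 - b) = (b - 1)*(b + 1)*(b)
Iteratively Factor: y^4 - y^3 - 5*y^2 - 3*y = (y + 1)*(y^3 - 2*y^2 - 3*y) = (y - 3)*(y + 1)*(y^2 + y) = y*(y - 3)*(y + 1)*(y + 1)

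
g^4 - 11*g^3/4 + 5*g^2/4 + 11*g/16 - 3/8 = (g - 2)*(g - 3/4)*(g - 1/2)*(g + 1/2)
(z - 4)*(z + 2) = z^2 - 2*z - 8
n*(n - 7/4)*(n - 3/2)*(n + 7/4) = n^4 - 3*n^3/2 - 49*n^2/16 + 147*n/32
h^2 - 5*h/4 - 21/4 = (h - 3)*(h + 7/4)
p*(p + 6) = p^2 + 6*p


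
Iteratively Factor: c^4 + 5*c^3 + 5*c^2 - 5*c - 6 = (c - 1)*(c^3 + 6*c^2 + 11*c + 6) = (c - 1)*(c + 1)*(c^2 + 5*c + 6) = (c - 1)*(c + 1)*(c + 2)*(c + 3)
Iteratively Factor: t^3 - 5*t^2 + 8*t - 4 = (t - 2)*(t^2 - 3*t + 2) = (t - 2)*(t - 1)*(t - 2)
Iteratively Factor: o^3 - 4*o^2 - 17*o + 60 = (o - 3)*(o^2 - o - 20) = (o - 5)*(o - 3)*(o + 4)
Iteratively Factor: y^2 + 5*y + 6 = (y + 2)*(y + 3)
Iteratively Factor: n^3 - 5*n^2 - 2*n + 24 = (n - 4)*(n^2 - n - 6) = (n - 4)*(n + 2)*(n - 3)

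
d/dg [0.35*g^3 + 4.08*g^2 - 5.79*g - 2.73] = 1.05*g^2 + 8.16*g - 5.79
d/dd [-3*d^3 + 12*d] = 12 - 9*d^2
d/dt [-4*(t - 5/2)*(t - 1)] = 14 - 8*t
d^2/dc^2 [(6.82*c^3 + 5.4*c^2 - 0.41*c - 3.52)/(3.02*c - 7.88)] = (124.402256*c^3 - 973.797792*c^2 + 2540.902848*c + 586.897872)/(27.543608*c^3 - 215.606256*c^2 + 562.575264*c - 489.303872)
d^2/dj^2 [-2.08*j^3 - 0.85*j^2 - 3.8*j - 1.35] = -12.48*j - 1.7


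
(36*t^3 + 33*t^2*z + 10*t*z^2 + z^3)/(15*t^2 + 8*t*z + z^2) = (12*t^2 + 7*t*z + z^2)/(5*t + z)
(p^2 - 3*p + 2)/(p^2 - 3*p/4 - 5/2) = 4*(p - 1)/(4*p + 5)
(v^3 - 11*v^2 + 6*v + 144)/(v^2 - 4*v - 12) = (v^2 - 5*v - 24)/(v + 2)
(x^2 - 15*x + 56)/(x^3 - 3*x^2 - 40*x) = (x - 7)/(x*(x + 5))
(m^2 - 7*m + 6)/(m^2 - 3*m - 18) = (m - 1)/(m + 3)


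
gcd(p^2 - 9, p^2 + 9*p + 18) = p + 3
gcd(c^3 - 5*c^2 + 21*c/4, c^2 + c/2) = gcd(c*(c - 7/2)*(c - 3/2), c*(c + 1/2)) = c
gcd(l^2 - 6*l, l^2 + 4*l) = l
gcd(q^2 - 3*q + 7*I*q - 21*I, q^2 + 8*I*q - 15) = 1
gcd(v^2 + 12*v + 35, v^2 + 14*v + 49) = v + 7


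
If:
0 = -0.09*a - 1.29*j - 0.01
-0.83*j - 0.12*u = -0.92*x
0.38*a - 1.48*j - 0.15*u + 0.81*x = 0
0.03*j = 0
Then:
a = -0.11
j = 0.00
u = -0.95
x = -0.12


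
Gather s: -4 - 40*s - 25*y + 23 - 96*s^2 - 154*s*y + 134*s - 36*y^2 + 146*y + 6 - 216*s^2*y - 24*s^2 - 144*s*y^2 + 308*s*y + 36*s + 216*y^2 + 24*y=s^2*(-216*y - 120) + s*(-144*y^2 + 154*y + 130) + 180*y^2 + 145*y + 25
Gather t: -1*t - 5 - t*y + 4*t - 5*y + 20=t*(3 - y) - 5*y + 15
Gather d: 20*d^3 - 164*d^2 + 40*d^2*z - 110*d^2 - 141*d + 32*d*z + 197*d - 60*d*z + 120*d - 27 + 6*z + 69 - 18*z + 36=20*d^3 + d^2*(40*z - 274) + d*(176 - 28*z) - 12*z + 78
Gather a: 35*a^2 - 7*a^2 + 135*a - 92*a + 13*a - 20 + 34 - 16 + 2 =28*a^2 + 56*a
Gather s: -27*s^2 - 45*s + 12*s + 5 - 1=-27*s^2 - 33*s + 4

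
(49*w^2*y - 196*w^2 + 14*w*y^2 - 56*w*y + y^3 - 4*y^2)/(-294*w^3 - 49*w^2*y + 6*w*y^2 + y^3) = (7*w*y - 28*w + y^2 - 4*y)/(-42*w^2 - w*y + y^2)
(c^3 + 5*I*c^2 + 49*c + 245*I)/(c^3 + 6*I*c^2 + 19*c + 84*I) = (c^2 - 2*I*c + 35)/(c^2 - I*c + 12)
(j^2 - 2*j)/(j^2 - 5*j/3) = 3*(j - 2)/(3*j - 5)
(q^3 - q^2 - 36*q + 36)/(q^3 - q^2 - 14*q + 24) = (q^3 - q^2 - 36*q + 36)/(q^3 - q^2 - 14*q + 24)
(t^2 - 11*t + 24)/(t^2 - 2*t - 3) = (t - 8)/(t + 1)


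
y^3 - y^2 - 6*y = y*(y - 3)*(y + 2)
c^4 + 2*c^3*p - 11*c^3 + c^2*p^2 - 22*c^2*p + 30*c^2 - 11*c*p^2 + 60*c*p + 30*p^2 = (c - 6)*(c - 5)*(c + p)^2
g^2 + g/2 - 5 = (g - 2)*(g + 5/2)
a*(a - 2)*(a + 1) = a^3 - a^2 - 2*a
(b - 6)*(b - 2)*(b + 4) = b^3 - 4*b^2 - 20*b + 48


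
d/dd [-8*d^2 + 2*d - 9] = 2 - 16*d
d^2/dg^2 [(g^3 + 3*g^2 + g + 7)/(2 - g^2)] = 2*(-3*g^3 - 39*g^2 - 18*g - 26)/(g^6 - 6*g^4 + 12*g^2 - 8)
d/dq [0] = 0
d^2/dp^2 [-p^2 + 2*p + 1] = -2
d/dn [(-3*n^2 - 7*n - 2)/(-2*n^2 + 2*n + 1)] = (-20*n^2 - 14*n - 3)/(4*n^4 - 8*n^3 + 4*n + 1)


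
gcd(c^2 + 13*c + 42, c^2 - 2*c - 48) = c + 6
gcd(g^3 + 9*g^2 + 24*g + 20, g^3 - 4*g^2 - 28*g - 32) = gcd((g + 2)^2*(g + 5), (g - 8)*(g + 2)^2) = g^2 + 4*g + 4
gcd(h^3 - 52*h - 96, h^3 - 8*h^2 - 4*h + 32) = h^2 - 6*h - 16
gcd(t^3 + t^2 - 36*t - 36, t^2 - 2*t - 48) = t + 6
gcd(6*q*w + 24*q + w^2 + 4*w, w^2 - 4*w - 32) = w + 4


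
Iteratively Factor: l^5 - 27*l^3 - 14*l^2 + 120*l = (l + 4)*(l^4 - 4*l^3 - 11*l^2 + 30*l) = (l - 5)*(l + 4)*(l^3 + l^2 - 6*l) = l*(l - 5)*(l + 4)*(l^2 + l - 6) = l*(l - 5)*(l + 3)*(l + 4)*(l - 2)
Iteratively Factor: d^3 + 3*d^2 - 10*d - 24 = (d + 2)*(d^2 + d - 12) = (d - 3)*(d + 2)*(d + 4)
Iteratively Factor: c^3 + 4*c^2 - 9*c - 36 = (c - 3)*(c^2 + 7*c + 12) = (c - 3)*(c + 3)*(c + 4)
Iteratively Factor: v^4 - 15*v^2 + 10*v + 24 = (v - 2)*(v^3 + 2*v^2 - 11*v - 12) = (v - 2)*(v + 1)*(v^2 + v - 12) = (v - 3)*(v - 2)*(v + 1)*(v + 4)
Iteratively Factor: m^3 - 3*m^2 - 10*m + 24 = (m - 4)*(m^2 + m - 6) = (m - 4)*(m - 2)*(m + 3)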